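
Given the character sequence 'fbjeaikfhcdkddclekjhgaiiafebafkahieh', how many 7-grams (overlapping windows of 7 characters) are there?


String 'fbjeaikfhcdkddclekjhgaiiafebafkahieh' has length L = 36.
Number of overlapping n-grams = L - n + 1
Substituting: 36 - 7 + 1 = 30

30


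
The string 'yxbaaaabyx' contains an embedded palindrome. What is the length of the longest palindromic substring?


Scanning 'yxbaaaabyx' for palindromic substrings.
Substring at positions 2-7: 'baaaab'.
Check: reverse('baaaab') = 'baaaab' -> palindrome confirmed.
Neighbouring characters ('x' / 'y') break symmetry, so it cannot extend further.
No longer palindromic substring exists; longest length = 6

6


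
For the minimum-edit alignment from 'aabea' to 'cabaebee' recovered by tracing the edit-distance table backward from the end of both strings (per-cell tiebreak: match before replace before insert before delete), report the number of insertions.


Edit distance = 4. Backtracking from cell (5, 8) with preference match > replace > insert > delete,
then listing the resulting alignment 'aabea' -> 'cabaebee' left to right:
  Step 1: insert 'c' [insertion #1]
  Step 2: keep 'a'
  Step 3: insert 'b' [insertion #2]
  Step 4: keep 'a'
  Step 5: insert 'e' [insertion #3]
  Step 6: keep 'b'
  Step 7: keep 'e'
  Step 8: replace a->e
Total insertions: 3

3


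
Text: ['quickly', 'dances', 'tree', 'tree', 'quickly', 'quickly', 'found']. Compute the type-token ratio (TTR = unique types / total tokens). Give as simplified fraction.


Tokens: 7
Unique types: ('dances', 'found', 'quickly', 'tree') = 4
TTR = 4/7
Already in lowest terms.

4/7


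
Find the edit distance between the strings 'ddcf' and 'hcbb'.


Building DP table for s1='ddcf' (len 4) and s2='hcbb' (len 4):
       h  c  b  b
    0  1  2  3  4
  d 1  1  2  3  4
  d 2  2  2  3  4
  c 3  3  2  3  4
  f 4  4  3  3  4
Edit distance = dp[4][4] = 4

4


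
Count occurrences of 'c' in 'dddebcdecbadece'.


Scanning 'dddebcdecbadece' for 'c':
  Position 5: 'c' -> MATCH (count: 1)
  Position 8: 'c' -> MATCH (count: 2)
  Position 13: 'c' -> MATCH (count: 3)
Total occurrences of 'c': 3

3


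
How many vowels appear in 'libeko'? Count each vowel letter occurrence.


Scanning each character of 'libeko':
  Position 1: 'l' -> consonant (running count: 0)
  Position 2: 'i' -> vowel (running count: 1)
  Position 3: 'b' -> consonant (running count: 1)
  Position 4: 'e' -> vowel (running count: 2)
  Position 5: 'k' -> consonant (running count: 2)
  Position 6: 'o' -> vowel (running count: 3)
Total vowels: 3

3


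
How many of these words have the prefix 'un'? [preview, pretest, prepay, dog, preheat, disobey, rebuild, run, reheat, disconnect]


Checking each word for prefix 'un':
  'preview' -> no (count: 0)
  'pretest' -> no (count: 0)
  'prepay' -> no (count: 0)
  'dog' -> no (count: 0)
  'preheat' -> no (count: 0)
  'disobey' -> no (count: 0)
  'rebuild' -> no (count: 0)
  'run' -> no (count: 0)
  'reheat' -> no (count: 0)
  'disconnect' -> no (count: 0)
Total with prefix 'un': 0

0


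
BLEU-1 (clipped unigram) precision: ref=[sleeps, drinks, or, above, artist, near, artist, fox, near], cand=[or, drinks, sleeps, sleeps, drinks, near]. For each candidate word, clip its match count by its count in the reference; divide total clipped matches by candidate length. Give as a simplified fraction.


Reference word counts: {'above': 1, 'artist': 2, 'drinks': 1, 'fox': 1, 'near': 2, 'or': 1, 'sleeps': 1}
Checking each candidate word (with clipping):
  'or' -> in reference (ref count 1, used 1/1) -> match (matches: 1)
  'drinks' -> in reference (ref count 1, used 1/1) -> match (matches: 2)
  'sleeps' -> in reference (ref count 1, used 1/1) -> match (matches: 3)
  'sleeps' -> ref count 1 already used up (1/1) -> clipped, no match (matches: 3)
  'drinks' -> ref count 1 already used up (1/1) -> clipped, no match (matches: 3)
  'near' -> in reference (ref count 2, used 1/2) -> match (matches: 4)
Clipped matches: 4, Candidate length: 6
Precision = 4/6 = 2/3

2/3


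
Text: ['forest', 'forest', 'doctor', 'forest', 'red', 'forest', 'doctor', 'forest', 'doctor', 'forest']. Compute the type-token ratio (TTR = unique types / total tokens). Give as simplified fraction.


Tokens: 10
Unique types: ('doctor', 'forest', 'red') = 3
TTR = 3/10
Already in lowest terms.

3/10


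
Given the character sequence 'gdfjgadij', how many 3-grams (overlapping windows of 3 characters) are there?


String 'gdfjgadij' has length L = 9.
Number of overlapping n-grams = L - n + 1
Substituting: 9 - 3 + 1 = 7

7


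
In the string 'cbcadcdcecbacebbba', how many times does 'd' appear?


Scanning 'cbcadcdcecbacebbba' for 'd':
  Position 4: 'd' -> MATCH (count: 1)
  Position 6: 'd' -> MATCH (count: 2)
Total occurrences of 'd': 2

2


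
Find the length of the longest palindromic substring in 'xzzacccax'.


Scanning 'xzzacccax' for palindromic substrings.
Substring at positions 3-7: 'accca'.
Check: reverse('accca') = 'accca' -> palindrome confirmed.
Neighbouring characters ('z' / 'x') break symmetry, so it cannot extend further.
No longer palindromic substring exists; longest length = 5

5


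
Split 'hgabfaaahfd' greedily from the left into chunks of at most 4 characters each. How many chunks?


'hgabfaaahfd' has 11 characters.
Chunking with max size 4:
  Chunk 1: 'hgab' (positions 0-3)
  Chunk 2: 'faaa' (positions 4-7)
  Chunk 3: 'hfd' (positions 8-10)
Total chunks: ceil(11 / 4) = 3

3


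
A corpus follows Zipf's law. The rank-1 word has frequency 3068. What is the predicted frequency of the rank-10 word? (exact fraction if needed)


Zipf's law: freq(rank) = f1 / rank
f1 = 3068, rank = 10
freq = 3068 / 10
GCD(3068, 10) = 2
Simplified: 1534/5

1534/5


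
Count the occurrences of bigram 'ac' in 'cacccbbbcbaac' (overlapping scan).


Scanning 'cacccbbbcbaac' for bigram 'ac':
  Position 0: 'ca' -> no
  Position 1: 'ac' -> MATCH
  Position 2: 'cc' -> no
  Position 3: 'cc' -> no
  Position 4: 'cb' -> no
  Position 5: 'bb' -> no
  Position 6: 'bb' -> no
  Position 7: 'bc' -> no
  Position 8: 'cb' -> no
  Position 9: 'ba' -> no
  Position 10: 'aa' -> no
  Position 11: 'ac' -> MATCH
Total matches: 2

2


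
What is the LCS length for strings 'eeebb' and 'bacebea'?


DP table for LCS of 'eeebb' and 'bacebea':
       b  a  c  e  b  e  a
    0  0  0  0  0  0  0  0
  e 0  0  0  0  1  1  1  1
  e 0  0  0  0  1  1  2  2
  e 0  0  0  0  1  1  2  2
  b 0  1  1  1  1  2  2  2
  b 0  1  1  1  1  2  2  2
LCS: 'ee'
LCS length = 2

2


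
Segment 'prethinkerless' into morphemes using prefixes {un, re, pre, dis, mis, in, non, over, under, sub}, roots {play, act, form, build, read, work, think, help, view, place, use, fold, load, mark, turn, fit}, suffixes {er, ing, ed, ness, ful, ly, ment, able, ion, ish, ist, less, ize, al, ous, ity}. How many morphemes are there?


Segmenting 'prethinkerless' against the inventory:
  'pre' -> prefix (morpheme 1)
  'think' -> root (morpheme 2)
  'er' -> suffix (morpheme 3)
  'less' -> suffix (morpheme 4)
Total morphemes: 4

4


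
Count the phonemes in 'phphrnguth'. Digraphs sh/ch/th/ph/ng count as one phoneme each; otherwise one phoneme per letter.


Parsing 'phphrnguth' greedily, digraphs first:
  'ph' -> digraph (1 consonant phoneme) (phonemes so far: 1)
  'ph' -> digraph (1 consonant phoneme) (phonemes so far: 2)
  'r' -> consonant phoneme (phonemes so far: 3)
  'ng' -> digraph (1 consonant phoneme) (phonemes so far: 4)
  'u' -> vowel phoneme (phonemes so far: 5)
  'th' -> digraph (1 consonant phoneme) (phonemes so far: 6)
Total phonemes: 6

6


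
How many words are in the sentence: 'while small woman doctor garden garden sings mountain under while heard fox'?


Counting words by splitting on spaces:
  Word 1: 'while'
  Word 2: 'small'
  Word 3: 'woman'
  Word 4: 'doctor'
  Word 5: 'garden'
  Word 6: 'garden'
  Word 7: 'sings'
  Word 8: 'mountain'
  Word 9: 'under'
  Word 10: 'while'
  Word 11: 'heard'
  Word 12: 'fox'
Total words: 12

12


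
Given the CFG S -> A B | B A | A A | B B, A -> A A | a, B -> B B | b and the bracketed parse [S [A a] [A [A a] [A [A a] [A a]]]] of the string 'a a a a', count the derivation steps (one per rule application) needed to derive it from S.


Every bracketed nonterminal node [X ...] in the tree is produced by exactly one rule application.
Reading the tree off as a leftmost derivation:
  Step 1: S  =>  A A   (applied S -> A A)
  Step 2: A A  =>  a A   (applied A -> a)
  Step 3: a A  =>  a A A   (applied A -> A A)
  Step 4: a A A  =>  a a A   (applied A -> a)
  Step 5: a a A  =>  a a A A   (applied A -> A A)
  Step 6: a a A A  =>  a a a A   (applied A -> a)
  Step 7: a a a A  =>  a a a a   (applied A -> a)
Final yield: a a a a
Total rewrite steps: 7

7


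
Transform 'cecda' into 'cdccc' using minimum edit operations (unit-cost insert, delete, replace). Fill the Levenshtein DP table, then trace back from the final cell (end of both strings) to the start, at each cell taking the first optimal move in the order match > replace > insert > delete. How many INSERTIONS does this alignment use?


Edit distance = 3. Backtracking from cell (5, 5) with preference match > replace > insert > delete,
then listing the resulting alignment 'cecda' -> 'cdccc' left to right:
  Step 1: keep 'c'
  Step 2: replace e->d
  Step 3: keep 'c'
  Step 4: replace d->c
  Step 5: replace a->c
Total insertions: 0

0


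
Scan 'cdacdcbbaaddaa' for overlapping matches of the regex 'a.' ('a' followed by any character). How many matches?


Pattern: a. means 'a' followed by any character.
Scanning 'cdacdcbbaaddaa' position-by-position:
  Pos 0: window 'cd' -> no
  Pos 1: window 'da' -> no
  Pos 2: window 'ac' -> MATCH
  Pos 3: window 'cd' -> no
  Pos 4: window 'dc' -> no
  Pos 5: window 'cb' -> no
  Pos 6: window 'bb' -> no
  Pos 7: window 'ba' -> no
  Pos 8: window 'aa' -> MATCH
  Pos 9: window 'ad' -> MATCH
  Pos 10: window 'dd' -> no
  Pos 11: window 'da' -> no
  Pos 12: window 'aa' -> MATCH
  Pos 13: window 'a' -> no
Total matches: 4

4


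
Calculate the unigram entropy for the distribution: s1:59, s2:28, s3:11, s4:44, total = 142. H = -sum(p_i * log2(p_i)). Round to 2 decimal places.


Computing entropy H = -sum(p_i * log2(p_i)):
  s1: p = 59/142 = 0.4155, -p*log2(p) = 0.5265
  s2: p = 28/142 = 0.1972, -p*log2(p) = 0.4619
  s3: p = 11/142 = 0.0775, -p*log2(p) = 0.2859
  s4: p = 44/142 = 0.3099, -p*log2(p) = 0.5238
H = sum of terms = 1.7981
Rounded to 2 decimals: 1.80

1.80


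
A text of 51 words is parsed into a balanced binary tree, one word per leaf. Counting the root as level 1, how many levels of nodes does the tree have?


In a balanced binary tree with n leaves the deepest leaf is ceil(log2(n)) edges below the root,
so counting node levels inclusive of root and leaves gives ceil(log2(n)) + 1 levels.
log2(51) = 5.6724
ceil(5.6724) = 6
levels = 6 + 1 = 7

7


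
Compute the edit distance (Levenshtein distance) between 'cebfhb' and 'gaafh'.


Building DP table for s1='cebfhb' (len 6) and s2='gaafh' (len 5):
       g  a  a  f  h
    0  1  2  3  4  5
  c 1  1  2  3  4  5
  e 2  2  2  3  4  5
  b 3  3  3  3  4  5
  f 4  4  4  4  3  4
  h 5  5  5  5  4  3
  b 6  6  6  6  5  4
Edit distance = dp[6][5] = 4

4


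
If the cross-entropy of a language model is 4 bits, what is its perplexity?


Perplexity formula: PP = 2^H
H = 4
PP = 2^4
Steps: 2^1 = 2, 2^2 = 4, 2^3 = 8, 2^4 = 16
PP = 16

16


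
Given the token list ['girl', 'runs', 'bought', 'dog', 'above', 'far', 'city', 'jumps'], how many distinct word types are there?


Listing all tokens and tracking unique types:
  Token 1: 'girl' -> NEW (unique so far: 1)
  Token 2: 'runs' -> NEW (unique so far: 2)
  Token 3: 'bought' -> NEW (unique so far: 3)
  Token 4: 'dog' -> NEW (unique so far: 4)
  Token 5: 'above' -> NEW (unique so far: 5)
  Token 6: 'far' -> NEW (unique so far: 6)
  Token 7: 'city' -> NEW (unique so far: 7)
  Token 8: 'jumps' -> NEW (unique so far: 8)
Unique types: ('above', 'bought', 'city', 'dog', 'far', 'girl', 'jumps', 'runs')
Vocabulary size: 8

8


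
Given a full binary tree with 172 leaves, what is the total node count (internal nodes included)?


Leaf nodes (terminals): 172
Internal nodes = n - 1 = 172 - 1 = 171
Total = leaves + internal = 172 + 171 = 343

343


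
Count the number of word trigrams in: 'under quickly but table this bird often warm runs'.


Word trigrams from [9] words:
  Trigram 1: (under quickly but)
  Trigram 2: (quickly but table)
  Trigram 3: (but table this)
  Trigram 4: (table this bird)
  Trigram 5: (this bird often)
  Trigram 6: (bird often warm)
  Trigram 7: (often warm runs)
Total word trigrams: 9 - 2 = 7

7


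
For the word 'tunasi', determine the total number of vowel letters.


Scanning each character of 'tunasi':
  Position 1: 't' -> consonant (running count: 0)
  Position 2: 'u' -> vowel (running count: 1)
  Position 3: 'n' -> consonant (running count: 1)
  Position 4: 'a' -> vowel (running count: 2)
  Position 5: 's' -> consonant (running count: 2)
  Position 6: 'i' -> vowel (running count: 3)
Total vowels: 3

3


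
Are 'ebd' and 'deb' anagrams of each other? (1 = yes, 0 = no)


Sort characters of 'ebd': 'bde'
Sort characters of 'deb': 'bde'
Sorted forms match -> they ARE anagrams
Result: 1

1


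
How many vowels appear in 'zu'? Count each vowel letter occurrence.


Scanning each character of 'zu':
  Position 1: 'z' -> consonant (running count: 0)
  Position 2: 'u' -> vowel (running count: 1)
Total vowels: 1

1


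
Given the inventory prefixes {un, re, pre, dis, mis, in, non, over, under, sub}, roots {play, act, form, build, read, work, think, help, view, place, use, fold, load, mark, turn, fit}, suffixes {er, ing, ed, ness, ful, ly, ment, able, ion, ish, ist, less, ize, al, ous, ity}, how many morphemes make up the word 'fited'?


Segmenting 'fited' against the inventory:
  'fit' -> root (morpheme 1)
  'ed' -> suffix (morpheme 2)
Total morphemes: 2

2


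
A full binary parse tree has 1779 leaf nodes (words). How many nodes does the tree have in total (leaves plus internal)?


Leaf nodes (terminals): 1779
Internal nodes = n - 1 = 1779 - 1 = 1778
Total = leaves + internal = 1779 + 1778 = 3557

3557


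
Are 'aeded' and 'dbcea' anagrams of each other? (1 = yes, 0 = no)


Sort characters of 'aeded': 'addee'
Sort characters of 'dbcea': 'abcde'
Sorted forms differ -> they are NOT anagrams
Result: 0

0


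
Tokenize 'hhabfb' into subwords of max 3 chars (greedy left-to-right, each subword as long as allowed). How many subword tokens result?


'hhabfb' has 6 characters.
Chunking with max size 3:
  Chunk 1: 'hha' (positions 0-2)
  Chunk 2: 'bfb' (positions 3-5)
Total chunks: ceil(6 / 3) = 2

2


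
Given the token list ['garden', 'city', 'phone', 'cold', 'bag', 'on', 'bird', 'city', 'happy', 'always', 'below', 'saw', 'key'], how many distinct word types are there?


Listing all tokens and tracking unique types:
  Token 1: 'garden' -> NEW (unique so far: 1)
  Token 2: 'city' -> NEW (unique so far: 2)
  Token 3: 'phone' -> NEW (unique so far: 3)
  Token 4: 'cold' -> NEW (unique so far: 4)
  Token 5: 'bag' -> NEW (unique so far: 5)
  Token 6: 'on' -> NEW (unique so far: 6)
  Token 7: 'bird' -> NEW (unique so far: 7)
  Token 8: 'city' -> duplicate (unique so far: 7)
  Token 9: 'happy' -> NEW (unique so far: 8)
  Token 10: 'always' -> NEW (unique so far: 9)
  Token 11: 'below' -> NEW (unique so far: 10)
  Token 12: 'saw' -> NEW (unique so far: 11)
  Token 13: 'key' -> NEW (unique so far: 12)
Unique types: ('always', 'bag', 'below', 'bird', 'city', 'cold', 'garden', 'happy', 'key', 'on', 'phone', 'saw')
Vocabulary size: 12

12


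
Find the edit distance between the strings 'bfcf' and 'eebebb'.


Building DP table for s1='bfcf' (len 4) and s2='eebebb' (len 6):
       e  e  b  e  b  b
    0  1  2  3  4  5  6
  b 1  1  2  2  3  4  5
  f 2  2  2  3  3  4  5
  c 3  3  3  3  4  4  5
  f 4  4  4  4  4  5  5
Edit distance = dp[4][6] = 5

5


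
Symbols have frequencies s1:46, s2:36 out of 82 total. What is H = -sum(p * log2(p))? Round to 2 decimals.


Computing entropy H = -sum(p_i * log2(p_i)):
  s1: p = 46/82 = 0.5610, -p*log2(p) = 0.4678
  s2: p = 36/82 = 0.4390, -p*log2(p) = 0.5214
H = sum of terms = 0.9892
Rounded to 2 decimals: 0.99

0.99


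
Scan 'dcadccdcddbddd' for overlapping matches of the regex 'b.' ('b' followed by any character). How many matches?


Pattern: b. means 'b' followed by any character.
Scanning 'dcadccdcddbddd' position-by-position:
  Pos 0: window 'dc' -> no
  Pos 1: window 'ca' -> no
  Pos 2: window 'ad' -> no
  Pos 3: window 'dc' -> no
  Pos 4: window 'cc' -> no
  Pos 5: window 'cd' -> no
  Pos 6: window 'dc' -> no
  Pos 7: window 'cd' -> no
  Pos 8: window 'dd' -> no
  Pos 9: window 'db' -> no
  Pos 10: window 'bd' -> MATCH
  Pos 11: window 'dd' -> no
  Pos 12: window 'dd' -> no
  Pos 13: window 'd' -> no
Total matches: 1

1


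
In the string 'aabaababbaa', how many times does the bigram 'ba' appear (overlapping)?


Scanning 'aabaababbaa' for bigram 'ba':
  Position 0: 'aa' -> no
  Position 1: 'ab' -> no
  Position 2: 'ba' -> MATCH
  Position 3: 'aa' -> no
  Position 4: 'ab' -> no
  Position 5: 'ba' -> MATCH
  Position 6: 'ab' -> no
  Position 7: 'bb' -> no
  Position 8: 'ba' -> MATCH
  Position 9: 'aa' -> no
Total matches: 3

3


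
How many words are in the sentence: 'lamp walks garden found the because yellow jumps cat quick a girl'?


Counting words by splitting on spaces:
  Word 1: 'lamp'
  Word 2: 'walks'
  Word 3: 'garden'
  Word 4: 'found'
  Word 5: 'the'
  Word 6: 'because'
  Word 7: 'yellow'
  Word 8: 'jumps'
  Word 9: 'cat'
  Word 10: 'quick'
  Word 11: 'a'
  Word 12: 'girl'
Total words: 12

12


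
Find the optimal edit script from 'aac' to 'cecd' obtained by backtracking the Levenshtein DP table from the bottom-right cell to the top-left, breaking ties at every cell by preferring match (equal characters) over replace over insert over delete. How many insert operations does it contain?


Edit distance = 3. Backtracking from cell (3, 4) with preference match > replace > insert > delete,
then listing the resulting alignment 'aac' -> 'cecd' left to right:
  Step 1: replace a->c
  Step 2: replace a->e
  Step 3: keep 'c'
  Step 4: insert 'd' [insertion #1]
Total insertions: 1

1


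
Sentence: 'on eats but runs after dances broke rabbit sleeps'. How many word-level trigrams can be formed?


Word trigrams from [9] words:
  Trigram 1: (on eats but)
  Trigram 2: (eats but runs)
  Trigram 3: (but runs after)
  Trigram 4: (runs after dances)
  Trigram 5: (after dances broke)
  Trigram 6: (dances broke rabbit)
  Trigram 7: (broke rabbit sleeps)
Total word trigrams: 9 - 2 = 7

7


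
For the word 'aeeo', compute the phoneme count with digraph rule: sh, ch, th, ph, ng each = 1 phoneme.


Parsing 'aeeo' greedily, digraphs first:
  'a' -> vowel phoneme (phonemes so far: 1)
  'e' -> vowel phoneme (phonemes so far: 2)
  'e' -> vowel phoneme (phonemes so far: 3)
  'o' -> vowel phoneme (phonemes so far: 4)
Total phonemes: 4

4


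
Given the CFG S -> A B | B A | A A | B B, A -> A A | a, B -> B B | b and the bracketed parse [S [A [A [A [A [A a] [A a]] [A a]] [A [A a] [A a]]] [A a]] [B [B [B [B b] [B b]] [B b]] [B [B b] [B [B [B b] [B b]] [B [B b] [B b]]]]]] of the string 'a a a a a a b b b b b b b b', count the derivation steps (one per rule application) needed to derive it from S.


Every bracketed nonterminal node [X ...] in the tree is produced by exactly one rule application.
Reading the tree off as a leftmost derivation:
  Step 1: S  =>  A B   (applied S -> A B)
  Step 2: A B  =>  A A B   (applied A -> A A)
  Step 3: A A B  =>  A A A B   (applied A -> A A)
  Step 4: A A A B  =>  A A A A B   (applied A -> A A)
  Step 5: A A A A B  =>  A A A A A B   (applied A -> A A)
  Step 6: A A A A A B  =>  a A A A A B   (applied A -> a)
  Step 7: a A A A A B  =>  a a A A A B   (applied A -> a)
  Step 8: a a A A A B  =>  a a a A A B   (applied A -> a)
  Step 9: a a a A A B  =>  a a a A A A B   (applied A -> A A)
  Step 10: a a a A A A B  =>  a a a a A A B   (applied A -> a)
  Step 11: a a a a A A B  =>  a a a a a A B   (applied A -> a)
  Step 12: a a a a a A B  =>  a a a a a a B   (applied A -> a)
  Step 13: a a a a a a B  =>  a a a a a a B B   (applied B -> B B)
  Step 14: a a a a a a B B  =>  a a a a a a B B B   (applied B -> B B)
  Step 15: a a a a a a B B B  =>  a a a a a a B B B B   (applied B -> B B)
  Step 16: a a a a a a B B B B  =>  a a a a a a b B B B   (applied B -> b)
  Step 17: a a a a a a b B B B  =>  a a a a a a b b B B   (applied B -> b)
  Step 18: a a a a a a b b B B  =>  a a a a a a b b b B   (applied B -> b)
  Step 19: a a a a a a b b b B  =>  a a a a a a b b b B B   (applied B -> B B)
  Step 20: a a a a a a b b b B B  =>  a a a a a a b b b b B   (applied B -> b)
  Step 21: a a a a a a b b b b B  =>  a a a a a a b b b b B B   (applied B -> B B)
  Step 22: a a a a a a b b b b B B  =>  a a a a a a b b b b B B B   (applied B -> B B)
  Step 23: a a a a a a b b b b B B B  =>  a a a a a a b b b b b B B   (applied B -> b)
  Step 24: a a a a a a b b b b b B B  =>  a a a a a a b b b b b b B   (applied B -> b)
  Step 25: a a a a a a b b b b b b B  =>  a a a a a a b b b b b b B B   (applied B -> B B)
  Step 26: a a a a a a b b b b b b B B  =>  a a a a a a b b b b b b b B   (applied B -> b)
  Step 27: a a a a a a b b b b b b b B  =>  a a a a a a b b b b b b b b   (applied B -> b)
Final yield: a a a a a a b b b b b b b b
Total rewrite steps: 27

27


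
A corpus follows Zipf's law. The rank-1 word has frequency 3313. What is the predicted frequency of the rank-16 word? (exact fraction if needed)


Zipf's law: freq(rank) = f1 / rank
f1 = 3313, rank = 16
freq = 3313 / 16
GCD(3313, 16) = 1
Simplified: 3313/16

3313/16


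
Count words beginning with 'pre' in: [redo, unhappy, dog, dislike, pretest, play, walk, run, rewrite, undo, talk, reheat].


Checking each word for prefix 'pre':
  'redo' -> no (count: 0)
  'unhappy' -> no (count: 0)
  'dog' -> no (count: 0)
  'dislike' -> no (count: 0)
  'pretest' -> YES, starts with 'pre' (count: 1)
  'play' -> no (count: 1)
  'walk' -> no (count: 1)
  'run' -> no (count: 1)
  'rewrite' -> no (count: 1)
  'undo' -> no (count: 1)
  'talk' -> no (count: 1)
  'reheat' -> no (count: 1)
Total with prefix 'pre': 1

1


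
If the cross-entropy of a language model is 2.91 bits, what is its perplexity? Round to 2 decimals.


Perplexity formula: PP = 2^H
H = 2.91
PP = 2^2.91
Decompose: 2^2.91 = 2^2 * 2^0.91
2^2 = 4, 2^0.91 ~ 1.8790455
PP ~ 4 * 1.8790455 = 7.5161820
Rounded to 2 decimals: 7.52

7.52


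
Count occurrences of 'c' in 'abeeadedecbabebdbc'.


Scanning 'abeeadedecbabebdbc' for 'c':
  Position 9: 'c' -> MATCH (count: 1)
  Position 17: 'c' -> MATCH (count: 2)
Total occurrences of 'c': 2

2


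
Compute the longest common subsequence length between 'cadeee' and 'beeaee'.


DP table for LCS of 'cadeee' and 'beeaee':
       b  e  e  a  e  e
    0  0  0  0  0  0  0
  c 0  0  0  0  0  0  0
  a 0  0  0  0  1  1  1
  d 0  0  0  0  1  1  1
  e 0  0  1  1  1  2  2
  e 0  0  1  2  2  2  3
  e 0  0  1  2  2  3  3
LCS: 'aee'
LCS length = 3

3


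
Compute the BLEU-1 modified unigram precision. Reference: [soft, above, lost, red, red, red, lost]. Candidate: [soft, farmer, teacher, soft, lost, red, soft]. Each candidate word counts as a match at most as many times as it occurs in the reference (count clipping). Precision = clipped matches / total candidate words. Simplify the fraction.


Reference word counts: {'above': 1, 'lost': 2, 'red': 3, 'soft': 1}
Checking each candidate word (with clipping):
  'soft' -> in reference (ref count 1, used 1/1) -> match (matches: 1)
  'farmer' -> not in reference -> no match (matches: 1)
  'teacher' -> not in reference -> no match (matches: 1)
  'soft' -> ref count 1 already used up (1/1) -> clipped, no match (matches: 1)
  'lost' -> in reference (ref count 2, used 1/2) -> match (matches: 2)
  'red' -> in reference (ref count 3, used 1/3) -> match (matches: 3)
  'soft' -> ref count 1 already used up (1/1) -> clipped, no match (matches: 3)
Clipped matches: 3, Candidate length: 7
Precision = 3/7

3/7


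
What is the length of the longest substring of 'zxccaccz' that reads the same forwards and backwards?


Scanning 'zxccaccz' for palindromic substrings.
Substring at positions 2-6: 'ccacc'.
Check: reverse('ccacc') = 'ccacc' -> palindrome confirmed.
Neighbouring characters ('x' / 'z') break symmetry, so it cannot extend further.
No longer palindromic substring exists; longest length = 5

5


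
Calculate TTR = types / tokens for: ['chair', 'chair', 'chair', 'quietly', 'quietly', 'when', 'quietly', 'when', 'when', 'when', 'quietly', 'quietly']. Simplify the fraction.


Tokens: 12
Unique types: ('chair', 'quietly', 'when') = 3
TTR = 3/12
Simplify: divide both by 3 -> 1/4
TTR = 1/4

1/4


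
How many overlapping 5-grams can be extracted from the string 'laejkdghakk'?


String 'laejkdghakk' has length L = 11.
Number of overlapping n-grams = L - n + 1
Substituting: 11 - 5 + 1 = 7

7


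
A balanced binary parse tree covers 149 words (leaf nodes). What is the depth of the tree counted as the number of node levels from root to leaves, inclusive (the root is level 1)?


In a balanced binary tree with n leaves the deepest leaf is ceil(log2(n)) edges below the root,
so counting node levels inclusive of root and leaves gives ceil(log2(n)) + 1 levels.
log2(149) = 7.2192
ceil(7.2192) = 8
levels = 8 + 1 = 9

9


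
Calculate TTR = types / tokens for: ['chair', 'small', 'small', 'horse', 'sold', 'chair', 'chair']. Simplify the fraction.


Tokens: 7
Unique types: ('chair', 'horse', 'small', 'sold') = 4
TTR = 4/7
Already in lowest terms.

4/7


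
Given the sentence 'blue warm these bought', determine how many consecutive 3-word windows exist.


Word trigrams from [4] words:
  Trigram 1: (blue warm these)
  Trigram 2: (warm these bought)
Total word trigrams: 4 - 2 = 2

2


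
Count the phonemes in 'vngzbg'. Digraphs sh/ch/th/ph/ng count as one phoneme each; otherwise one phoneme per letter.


Parsing 'vngzbg' greedily, digraphs first:
  'v' -> consonant phoneme (phonemes so far: 1)
  'ng' -> digraph (1 consonant phoneme) (phonemes so far: 2)
  'z' -> consonant phoneme (phonemes so far: 3)
  'b' -> consonant phoneme (phonemes so far: 4)
  'g' -> consonant phoneme (phonemes so far: 5)
Total phonemes: 5

5


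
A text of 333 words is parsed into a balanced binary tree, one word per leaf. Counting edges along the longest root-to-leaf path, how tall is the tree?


In a balanced binary tree with n leaves the deepest leaf is ceil(log2(n)) edges below the root.
log2(333) = 8.3794
ceil(8.3794) = 9
height (edges) = 9

9


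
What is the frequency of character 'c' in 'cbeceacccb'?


Scanning 'cbeceacccb' for 'c':
  Position 0: 'c' -> MATCH (count: 1)
  Position 3: 'c' -> MATCH (count: 2)
  Position 6: 'c' -> MATCH (count: 3)
  Position 7: 'c' -> MATCH (count: 4)
  Position 8: 'c' -> MATCH (count: 5)
Total occurrences of 'c': 5

5


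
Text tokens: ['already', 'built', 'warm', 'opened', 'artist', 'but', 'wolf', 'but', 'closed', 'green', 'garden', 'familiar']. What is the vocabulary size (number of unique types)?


Listing all tokens and tracking unique types:
  Token 1: 'already' -> NEW (unique so far: 1)
  Token 2: 'built' -> NEW (unique so far: 2)
  Token 3: 'warm' -> NEW (unique so far: 3)
  Token 4: 'opened' -> NEW (unique so far: 4)
  Token 5: 'artist' -> NEW (unique so far: 5)
  Token 6: 'but' -> NEW (unique so far: 6)
  Token 7: 'wolf' -> NEW (unique so far: 7)
  Token 8: 'but' -> duplicate (unique so far: 7)
  Token 9: 'closed' -> NEW (unique so far: 8)
  Token 10: 'green' -> NEW (unique so far: 9)
  Token 11: 'garden' -> NEW (unique so far: 10)
  Token 12: 'familiar' -> NEW (unique so far: 11)
Unique types: ('already', 'artist', 'built', 'but', 'closed', 'familiar', 'garden', 'green', 'opened', 'warm', 'wolf')
Vocabulary size: 11

11


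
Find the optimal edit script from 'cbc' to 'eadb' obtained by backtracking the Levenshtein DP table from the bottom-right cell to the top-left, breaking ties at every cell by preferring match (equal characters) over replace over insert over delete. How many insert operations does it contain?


Edit distance = 4. Backtracking from cell (3, 4) with preference match > replace > insert > delete,
then listing the resulting alignment 'cbc' -> 'eadb' left to right:
  Step 1: insert 'e' [insertion #1]
  Step 2: replace c->a
  Step 3: replace b->d
  Step 4: replace c->b
Total insertions: 1

1


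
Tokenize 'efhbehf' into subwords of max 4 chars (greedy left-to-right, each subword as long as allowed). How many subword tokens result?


'efhbehf' has 7 characters.
Chunking with max size 4:
  Chunk 1: 'efhb' (positions 0-3)
  Chunk 2: 'ehf' (positions 4-6)
Total chunks: ceil(7 / 4) = 2

2


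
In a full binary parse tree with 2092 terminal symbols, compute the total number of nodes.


Leaf nodes (terminals): 2092
Internal nodes = n - 1 = 2092 - 1 = 2091
Total = leaves + internal = 2092 + 2091 = 4183

4183


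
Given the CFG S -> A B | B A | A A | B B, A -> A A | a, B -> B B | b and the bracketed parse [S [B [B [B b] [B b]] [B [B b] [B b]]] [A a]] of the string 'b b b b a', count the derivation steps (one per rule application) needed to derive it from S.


Every bracketed nonterminal node [X ...] in the tree is produced by exactly one rule application.
Reading the tree off as a leftmost derivation:
  Step 1: S  =>  B A   (applied S -> B A)
  Step 2: B A  =>  B B A   (applied B -> B B)
  Step 3: B B A  =>  B B B A   (applied B -> B B)
  Step 4: B B B A  =>  b B B A   (applied B -> b)
  Step 5: b B B A  =>  b b B A   (applied B -> b)
  Step 6: b b B A  =>  b b B B A   (applied B -> B B)
  Step 7: b b B B A  =>  b b b B A   (applied B -> b)
  Step 8: b b b B A  =>  b b b b A   (applied B -> b)
  Step 9: b b b b A  =>  b b b b a   (applied A -> a)
Final yield: b b b b a
Total rewrite steps: 9

9


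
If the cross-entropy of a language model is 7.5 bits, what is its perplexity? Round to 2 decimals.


Perplexity formula: PP = 2^H
H = 7.5
PP = 2^7.5
Decompose: 2^7.5 = 2^7 * 2^0.5 = 2^7 * sqrt(2)
2^7 = 128, sqrt(2) ~ 1.4142136
PP ~ 128 * 1.4142136 = 181.0193408
Rounded to 2 decimals: 181.02

181.02


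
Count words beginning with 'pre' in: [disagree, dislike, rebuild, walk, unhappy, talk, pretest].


Checking each word for prefix 'pre':
  'disagree' -> no (count: 0)
  'dislike' -> no (count: 0)
  'rebuild' -> no (count: 0)
  'walk' -> no (count: 0)
  'unhappy' -> no (count: 0)
  'talk' -> no (count: 0)
  'pretest' -> YES, starts with 'pre' (count: 1)
Total with prefix 'pre': 1

1


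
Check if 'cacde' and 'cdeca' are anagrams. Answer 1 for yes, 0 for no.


Sort characters of 'cacde': 'accde'
Sort characters of 'cdeca': 'accde'
Sorted forms match -> they ARE anagrams
Result: 1

1


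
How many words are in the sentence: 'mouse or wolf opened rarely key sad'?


Counting words by splitting on spaces:
  Word 1: 'mouse'
  Word 2: 'or'
  Word 3: 'wolf'
  Word 4: 'opened'
  Word 5: 'rarely'
  Word 6: 'key'
  Word 7: 'sad'
Total words: 7

7


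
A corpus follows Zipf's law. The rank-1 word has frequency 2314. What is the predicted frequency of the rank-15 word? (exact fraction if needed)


Zipf's law: freq(rank) = f1 / rank
f1 = 2314, rank = 15
freq = 2314 / 15
GCD(2314, 15) = 1
Simplified: 2314/15

2314/15


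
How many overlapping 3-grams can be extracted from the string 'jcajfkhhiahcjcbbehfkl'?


String 'jcajfkhhiahcjcbbehfkl' has length L = 21.
Number of overlapping n-grams = L - n + 1
Substituting: 21 - 3 + 1 = 19

19


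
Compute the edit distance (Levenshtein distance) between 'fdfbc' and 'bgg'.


Building DP table for s1='fdfbc' (len 5) and s2='bgg' (len 3):
       b  g  g
    0  1  2  3
  f 1  1  2  3
  d 2  2  2  3
  f 3  3  3  3
  b 4  3  4  4
  c 5  4  4  5
Edit distance = dp[5][3] = 5

5


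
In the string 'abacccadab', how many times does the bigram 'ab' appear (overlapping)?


Scanning 'abacccadab' for bigram 'ab':
  Position 0: 'ab' -> MATCH
  Position 1: 'ba' -> no
  Position 2: 'ac' -> no
  Position 3: 'cc' -> no
  Position 4: 'cc' -> no
  Position 5: 'ca' -> no
  Position 6: 'ad' -> no
  Position 7: 'da' -> no
  Position 8: 'ab' -> MATCH
Total matches: 2

2


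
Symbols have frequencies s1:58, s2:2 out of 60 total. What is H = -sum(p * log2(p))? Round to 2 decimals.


Computing entropy H = -sum(p_i * log2(p_i)):
  s1: p = 58/60 = 0.9667, -p*log2(p) = 0.0473
  s2: p = 2/60 = 0.0333, -p*log2(p) = 0.1636
H = sum of terms = 0.2109
Rounded to 2 decimals: 0.21

0.21


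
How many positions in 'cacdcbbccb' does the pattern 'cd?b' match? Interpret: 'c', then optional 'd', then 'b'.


Pattern: cd?b means 'c', then optional 'd', then 'b'.
Scanning 'cacdcbbccb' position-by-position:
  Pos 0: window 'cac' -> no
  Pos 1: window 'acd' -> no
  Pos 2: window 'cdc' -> no
  Pos 3: window 'dcb' -> no
  Pos 4: window 'cbb' -> MATCH
  Pos 5: window 'bbc' -> no
  Pos 6: window 'bcc' -> no
  Pos 7: window 'ccb' -> no
  Pos 8: window 'cb' -> MATCH
  Pos 9: window 'b' -> no
Total matches: 2

2


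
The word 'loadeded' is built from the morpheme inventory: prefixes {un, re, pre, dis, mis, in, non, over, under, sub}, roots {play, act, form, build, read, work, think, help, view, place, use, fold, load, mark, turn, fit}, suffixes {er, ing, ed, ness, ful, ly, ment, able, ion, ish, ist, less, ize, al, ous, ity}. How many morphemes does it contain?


Segmenting 'loadeded' against the inventory:
  'load' -> root (morpheme 1)
  'ed' -> suffix (morpheme 2)
  'ed' -> suffix (morpheme 3)
Total morphemes: 3

3


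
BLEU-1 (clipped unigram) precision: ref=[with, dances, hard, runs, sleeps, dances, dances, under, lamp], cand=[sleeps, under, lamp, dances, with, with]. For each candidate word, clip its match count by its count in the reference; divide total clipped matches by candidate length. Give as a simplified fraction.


Reference word counts: {'dances': 3, 'hard': 1, 'lamp': 1, 'runs': 1, 'sleeps': 1, 'under': 1, 'with': 1}
Checking each candidate word (with clipping):
  'sleeps' -> in reference (ref count 1, used 1/1) -> match (matches: 1)
  'under' -> in reference (ref count 1, used 1/1) -> match (matches: 2)
  'lamp' -> in reference (ref count 1, used 1/1) -> match (matches: 3)
  'dances' -> in reference (ref count 3, used 1/3) -> match (matches: 4)
  'with' -> in reference (ref count 1, used 1/1) -> match (matches: 5)
  'with' -> ref count 1 already used up (1/1) -> clipped, no match (matches: 5)
Clipped matches: 5, Candidate length: 6
Precision = 5/6

5/6


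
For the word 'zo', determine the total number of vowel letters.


Scanning each character of 'zo':
  Position 1: 'z' -> consonant (running count: 0)
  Position 2: 'o' -> vowel (running count: 1)
Total vowels: 1

1


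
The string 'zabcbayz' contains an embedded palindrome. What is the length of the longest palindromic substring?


Scanning 'zabcbayz' for palindromic substrings.
Substring at positions 1-5: 'abcba'.
Check: reverse('abcba') = 'abcba' -> palindrome confirmed.
Neighbouring characters ('z' / 'y') break symmetry, so it cannot extend further.
No longer palindromic substring exists; longest length = 5

5


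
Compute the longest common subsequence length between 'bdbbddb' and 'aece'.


DP table for LCS of 'bdbbddb' and 'aece':
       a  e  c  e
    0  0  0  0  0
  b 0  0  0  0  0
  d 0  0  0  0  0
  b 0  0  0  0  0
  b 0  0  0  0  0
  d 0  0  0  0  0
  d 0  0  0  0  0
  b 0  0  0  0  0
LCS length = 0

0


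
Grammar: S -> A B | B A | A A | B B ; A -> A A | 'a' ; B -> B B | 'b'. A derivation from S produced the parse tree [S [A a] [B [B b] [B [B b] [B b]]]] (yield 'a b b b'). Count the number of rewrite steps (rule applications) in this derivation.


Every bracketed nonterminal node [X ...] in the tree is produced by exactly one rule application.
Reading the tree off as a leftmost derivation:
  Step 1: S  =>  A B   (applied S -> A B)
  Step 2: A B  =>  a B   (applied A -> a)
  Step 3: a B  =>  a B B   (applied B -> B B)
  Step 4: a B B  =>  a b B   (applied B -> b)
  Step 5: a b B  =>  a b B B   (applied B -> B B)
  Step 6: a b B B  =>  a b b B   (applied B -> b)
  Step 7: a b b B  =>  a b b b   (applied B -> b)
Final yield: a b b b
Total rewrite steps: 7

7


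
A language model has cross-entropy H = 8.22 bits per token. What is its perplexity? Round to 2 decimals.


Perplexity formula: PP = 2^H
H = 8.22
PP = 2^8.22
Decompose: 2^8.22 = 2^8 * 2^0.22
2^8 = 256, 2^0.22 ~ 1.1647336
PP ~ 256 * 1.1647336 = 298.1718016
Rounded to 2 decimals: 298.17

298.17


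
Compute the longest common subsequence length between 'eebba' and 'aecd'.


DP table for LCS of 'eebba' and 'aecd':
       a  e  c  d
    0  0  0  0  0
  e 0  0  1  1  1
  e 0  0  1  1  1
  b 0  0  1  1  1
  b 0  0  1  1  1
  a 0  1  1  1  1
LCS: 'e'
LCS length = 1

1


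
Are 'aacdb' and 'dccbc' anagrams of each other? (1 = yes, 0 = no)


Sort characters of 'aacdb': 'aabcd'
Sort characters of 'dccbc': 'bcccd'
Sorted forms differ -> they are NOT anagrams
Result: 0

0


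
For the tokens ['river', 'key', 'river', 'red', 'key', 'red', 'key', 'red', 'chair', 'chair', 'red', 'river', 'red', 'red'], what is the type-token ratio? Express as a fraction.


Tokens: 14
Unique types: ('chair', 'key', 'red', 'river') = 4
TTR = 4/14
Simplify: divide both by 2 -> 2/7
TTR = 2/7

2/7


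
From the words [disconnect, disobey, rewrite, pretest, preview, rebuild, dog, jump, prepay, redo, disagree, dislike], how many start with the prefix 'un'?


Checking each word for prefix 'un':
  'disconnect' -> no (count: 0)
  'disobey' -> no (count: 0)
  'rewrite' -> no (count: 0)
  'pretest' -> no (count: 0)
  'preview' -> no (count: 0)
  'rebuild' -> no (count: 0)
  'dog' -> no (count: 0)
  'jump' -> no (count: 0)
  'prepay' -> no (count: 0)
  'redo' -> no (count: 0)
  'disagree' -> no (count: 0)
  'dislike' -> no (count: 0)
Total with prefix 'un': 0

0


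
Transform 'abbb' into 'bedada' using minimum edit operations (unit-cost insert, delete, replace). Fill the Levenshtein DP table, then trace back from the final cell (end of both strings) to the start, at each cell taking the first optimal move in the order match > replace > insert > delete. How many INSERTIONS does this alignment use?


Edit distance = 6. Backtracking from cell (4, 6) with preference match > replace > insert > delete,
then listing the resulting alignment 'abbb' -> 'bedada' left to right:
  Step 1: insert 'b' [insertion #1]
  Step 2: insert 'e' [insertion #2]
  Step 3: replace a->d
  Step 4: replace b->a
  Step 5: replace b->d
  Step 6: replace b->a
Total insertions: 2

2


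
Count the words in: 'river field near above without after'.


Counting words by splitting on spaces:
  Word 1: 'river'
  Word 2: 'field'
  Word 3: 'near'
  Word 4: 'above'
  Word 5: 'without'
  Word 6: 'after'
Total words: 6

6


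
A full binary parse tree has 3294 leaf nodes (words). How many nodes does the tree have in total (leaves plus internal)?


Leaf nodes (terminals): 3294
Internal nodes = n - 1 = 3294 - 1 = 3293
Total = leaves + internal = 3294 + 3293 = 6587

6587


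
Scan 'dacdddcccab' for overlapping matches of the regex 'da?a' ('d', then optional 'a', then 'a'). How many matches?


Pattern: da?a means 'd', then optional 'a', then 'a'.
Scanning 'dacdddcccab' position-by-position:
  Pos 0: window 'dac' -> MATCH
  Pos 1: window 'acd' -> no
  Pos 2: window 'cdd' -> no
  Pos 3: window 'ddd' -> no
  Pos 4: window 'ddc' -> no
  Pos 5: window 'dcc' -> no
  Pos 6: window 'ccc' -> no
  Pos 7: window 'cca' -> no
  Pos 8: window 'cab' -> no
  Pos 9: window 'ab' -> no
  Pos 10: window 'b' -> no
Total matches: 1

1


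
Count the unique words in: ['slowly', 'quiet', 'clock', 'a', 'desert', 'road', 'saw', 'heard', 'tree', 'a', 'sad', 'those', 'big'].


Listing all tokens and tracking unique types:
  Token 1: 'slowly' -> NEW (unique so far: 1)
  Token 2: 'quiet' -> NEW (unique so far: 2)
  Token 3: 'clock' -> NEW (unique so far: 3)
  Token 4: 'a' -> NEW (unique so far: 4)
  Token 5: 'desert' -> NEW (unique so far: 5)
  Token 6: 'road' -> NEW (unique so far: 6)
  Token 7: 'saw' -> NEW (unique so far: 7)
  Token 8: 'heard' -> NEW (unique so far: 8)
  Token 9: 'tree' -> NEW (unique so far: 9)
  Token 10: 'a' -> duplicate (unique so far: 9)
  Token 11: 'sad' -> NEW (unique so far: 10)
  Token 12: 'those' -> NEW (unique so far: 11)
  Token 13: 'big' -> NEW (unique so far: 12)
Unique types: ('a', 'big', 'clock', 'desert', 'heard', 'quiet', 'road', 'sad', 'saw', 'slowly', 'those', 'tree')
Vocabulary size: 12

12
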